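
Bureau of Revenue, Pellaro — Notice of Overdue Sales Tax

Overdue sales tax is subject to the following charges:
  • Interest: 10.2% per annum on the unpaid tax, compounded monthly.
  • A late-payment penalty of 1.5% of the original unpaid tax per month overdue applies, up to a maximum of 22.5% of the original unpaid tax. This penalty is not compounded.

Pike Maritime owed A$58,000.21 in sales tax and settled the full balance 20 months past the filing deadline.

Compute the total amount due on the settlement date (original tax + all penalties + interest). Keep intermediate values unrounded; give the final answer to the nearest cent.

Penalty (uncapped): 20 × 1.5% × A$58,000.21 = A$17,400.06…; cap = 22.5% × A$58,000.21 = A$13,050.05… → penalty = A$13,050.05…
Interest (10.2%/yr ÷ 12 = 0.85%/month): A$58,000.21 × ((1 + 0.0085)^20 − 1) = A$10,698.3473…
Total = A$58,000.21 + A$13,050.0473… + A$10,698.3473… = A$81,748.60

A$81,748.60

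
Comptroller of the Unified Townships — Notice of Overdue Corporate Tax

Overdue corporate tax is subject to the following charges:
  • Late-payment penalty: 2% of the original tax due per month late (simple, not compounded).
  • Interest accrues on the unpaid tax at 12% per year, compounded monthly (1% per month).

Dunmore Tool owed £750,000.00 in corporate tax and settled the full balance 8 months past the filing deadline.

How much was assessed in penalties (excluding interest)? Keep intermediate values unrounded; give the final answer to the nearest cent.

Late-payment penalty = 2% × £750,000.00 × 8 mo = £120,000.00

£120,000.00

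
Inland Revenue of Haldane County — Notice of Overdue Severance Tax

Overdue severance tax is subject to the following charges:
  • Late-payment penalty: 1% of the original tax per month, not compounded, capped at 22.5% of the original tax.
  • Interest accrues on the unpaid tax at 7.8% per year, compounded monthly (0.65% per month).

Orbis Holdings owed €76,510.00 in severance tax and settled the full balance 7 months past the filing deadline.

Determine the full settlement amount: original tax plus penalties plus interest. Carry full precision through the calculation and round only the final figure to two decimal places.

€85,415.53

Penalty: 7 × 1% × €76,510.00 = €5,355.70 (below the 22.5% cap of €17,214.75)
Interest: €76,510.00 × ((1 + 0.0065)^7 − 1) = €76,510.00 × 0.0463969… = €3,549.8287…
Total = €76,510.00 + €5,355.7000 + €3,549.8287… = €85,415.53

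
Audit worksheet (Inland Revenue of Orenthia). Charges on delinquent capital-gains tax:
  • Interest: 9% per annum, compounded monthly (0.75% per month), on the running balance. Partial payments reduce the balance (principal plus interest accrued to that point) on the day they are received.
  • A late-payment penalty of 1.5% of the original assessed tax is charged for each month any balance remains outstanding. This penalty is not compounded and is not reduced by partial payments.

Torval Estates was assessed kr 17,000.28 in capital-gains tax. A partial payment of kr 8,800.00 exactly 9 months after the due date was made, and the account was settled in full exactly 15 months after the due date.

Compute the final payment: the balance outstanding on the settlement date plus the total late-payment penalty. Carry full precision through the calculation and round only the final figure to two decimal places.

Balance at month 9: kr 17,000.2800 × (1 + 0.0075)^9 = kr 18,182.8337…
After kr 8,800.00 payment: kr 18,182.8337… − kr 8,800.00 = kr 9,382.8337…
Balance at month 15: kr 9,382.8337… × (1 + 0.0075)^6 = kr 9,813.0576…
Penalty: 15 × 1.5% × kr 17,000.28 = kr 3,825.06…
Final settlement = outstanding balance + penalty = kr 9,813.0576… + kr 3,825.06… = kr 13,638.12

kr 13,638.12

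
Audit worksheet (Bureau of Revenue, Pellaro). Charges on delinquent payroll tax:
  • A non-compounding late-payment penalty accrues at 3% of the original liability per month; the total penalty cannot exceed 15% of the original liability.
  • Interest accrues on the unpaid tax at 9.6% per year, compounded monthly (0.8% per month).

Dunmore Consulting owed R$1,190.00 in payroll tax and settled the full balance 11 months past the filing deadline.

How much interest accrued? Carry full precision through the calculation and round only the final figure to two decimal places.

Interest: R$1,190.00 × ((1 + 0.008)^11 − 1) = R$1,190.00 × 0.0916058… = R$109.0110…

R$109.01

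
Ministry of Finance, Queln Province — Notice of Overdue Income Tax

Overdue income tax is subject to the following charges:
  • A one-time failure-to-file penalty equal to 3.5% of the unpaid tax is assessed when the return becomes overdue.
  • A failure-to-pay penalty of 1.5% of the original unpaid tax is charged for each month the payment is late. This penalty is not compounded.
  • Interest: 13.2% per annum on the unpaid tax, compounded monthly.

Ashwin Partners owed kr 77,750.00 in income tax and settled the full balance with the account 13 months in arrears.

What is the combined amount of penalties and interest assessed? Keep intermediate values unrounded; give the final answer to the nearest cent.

kr 29,764.98

Failure-to-file penalty: 3.5% × kr 77,750.00 = kr 2,721.25
Failure-to-pay penalty = 1.5% × kr 77,750.00 × 13 mo = kr 15,161.25
Interest (13.2%/yr ÷ 12 = 1.1%/month): kr 77,750.00 × ((1 + 0.011)^13 − 1) = kr 11,882.4815…
Penalties + interest = kr 17,882.5000 + kr 11,882.4815… = kr 29,764.98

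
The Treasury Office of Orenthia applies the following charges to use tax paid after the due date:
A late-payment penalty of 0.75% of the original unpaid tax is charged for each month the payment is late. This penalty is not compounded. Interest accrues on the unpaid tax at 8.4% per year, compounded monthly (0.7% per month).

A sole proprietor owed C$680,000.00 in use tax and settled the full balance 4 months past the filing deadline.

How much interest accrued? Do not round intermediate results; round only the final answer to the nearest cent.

C$19,240.85

Interest: C$680,000.00 × ((1 + 0.007)^4 − 1) = C$680,000.00 × 0.0282954… = C$19,240.8546…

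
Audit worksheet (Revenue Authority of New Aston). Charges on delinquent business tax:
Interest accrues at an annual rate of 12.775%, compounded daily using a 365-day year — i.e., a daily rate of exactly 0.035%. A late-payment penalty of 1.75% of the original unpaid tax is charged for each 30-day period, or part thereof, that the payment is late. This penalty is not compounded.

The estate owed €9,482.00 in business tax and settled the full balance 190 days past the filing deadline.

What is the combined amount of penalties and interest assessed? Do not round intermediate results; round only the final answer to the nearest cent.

Penalty periods: ⌈190/30⌉ = 7; penalty = 7 × 1.75% × €9,482.00 = €1,161.55…
Interest: €9,482.00 × ((1 + 0.00035)^190 − 1) = €9,482.00 × 0.06874853… = €651.8736…
Penalties + interest = €1,161.5450 + €651.8736… = €1,813.42

€1,813.42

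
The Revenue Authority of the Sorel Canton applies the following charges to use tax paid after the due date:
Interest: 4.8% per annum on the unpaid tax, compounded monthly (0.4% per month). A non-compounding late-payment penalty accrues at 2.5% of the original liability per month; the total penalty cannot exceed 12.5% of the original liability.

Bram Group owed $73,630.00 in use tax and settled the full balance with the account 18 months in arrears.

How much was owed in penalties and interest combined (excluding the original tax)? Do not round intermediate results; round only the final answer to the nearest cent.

Penalty (uncapped): 18 × 2.5% × $73,630.00 = $33,133.50; cap = 12.5% × $73,630.00 = $9,203.75 → penalty = $9,203.75
Interest: $73,630.00 × ((1 + 0.004)^18 − 1) = $73,630.00 × 0.0745010… = $5,485.5098…
Penalties + interest = $9,203.7500 + $5,485.5098… = $14,689.26

$14,689.26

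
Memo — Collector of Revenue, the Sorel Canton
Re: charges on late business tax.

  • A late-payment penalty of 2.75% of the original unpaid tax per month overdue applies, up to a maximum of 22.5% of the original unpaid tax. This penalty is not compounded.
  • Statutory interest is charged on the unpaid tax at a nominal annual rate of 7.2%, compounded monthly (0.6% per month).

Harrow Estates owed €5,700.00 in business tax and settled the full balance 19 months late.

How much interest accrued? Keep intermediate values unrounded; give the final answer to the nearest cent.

€686.11

Interest: €5,700.00 × ((1 + 0.006)^19 − 1) = €5,700.00 × 0.1203704… = €686.1114…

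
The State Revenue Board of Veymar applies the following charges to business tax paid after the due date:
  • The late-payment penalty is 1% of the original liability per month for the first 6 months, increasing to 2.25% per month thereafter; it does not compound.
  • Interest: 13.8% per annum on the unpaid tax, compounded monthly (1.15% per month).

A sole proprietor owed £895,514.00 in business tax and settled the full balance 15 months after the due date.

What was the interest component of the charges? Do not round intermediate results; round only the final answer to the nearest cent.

Interest: £895,514.00 × ((1 + 0.0115)^15 − 1) = £895,514.00 × 0.1871027… = £167,553.1212…

£167,553.12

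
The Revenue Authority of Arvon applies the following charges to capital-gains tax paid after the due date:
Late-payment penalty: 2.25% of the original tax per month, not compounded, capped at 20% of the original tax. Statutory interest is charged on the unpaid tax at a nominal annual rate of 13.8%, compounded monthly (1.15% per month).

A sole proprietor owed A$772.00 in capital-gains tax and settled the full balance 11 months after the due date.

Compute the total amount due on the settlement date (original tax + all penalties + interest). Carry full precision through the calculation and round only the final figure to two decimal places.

A$1,029.87

Penalty (uncapped): 11 × 2.25% × A$772.00 = A$191.07; cap = 20% × A$772.00 = A$154.40 → penalty = A$154.40
Interest: A$772.00 × ((1 + 0.0115)^11 − 1) = A$772.00 × 0.1340306… = A$103.4716…
Total = A$772.00 + A$154.4000 + A$103.4716… = A$1,029.87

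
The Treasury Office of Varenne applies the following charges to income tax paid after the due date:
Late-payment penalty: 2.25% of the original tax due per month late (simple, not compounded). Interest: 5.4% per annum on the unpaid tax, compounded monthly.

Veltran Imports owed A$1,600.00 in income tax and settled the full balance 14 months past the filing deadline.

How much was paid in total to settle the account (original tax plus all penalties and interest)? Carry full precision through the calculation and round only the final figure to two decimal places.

A$2,207.80

Late-payment penalty: 14 × 2.25% × A$1,600.00 = A$504.00
Interest (5.4%/yr ÷ 12 = 0.45%/month): A$1,600.00 × ((1 + 0.0045)^14 − 1) = A$103.8021…
Total = A$1,600.00 + A$504.0000 + A$103.8021… = A$2,207.80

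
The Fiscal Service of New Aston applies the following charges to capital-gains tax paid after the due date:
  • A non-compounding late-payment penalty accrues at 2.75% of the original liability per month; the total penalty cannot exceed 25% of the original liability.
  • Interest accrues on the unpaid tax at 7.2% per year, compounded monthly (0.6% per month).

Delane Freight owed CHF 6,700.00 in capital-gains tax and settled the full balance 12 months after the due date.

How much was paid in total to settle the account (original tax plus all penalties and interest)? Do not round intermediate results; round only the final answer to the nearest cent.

CHF 8,873.64

Penalty (uncapped): 12 × 2.75% × CHF 6,700.00 = CHF 2,211.00; cap = 25% × CHF 6,700.00 = CHF 1,675.00 → penalty = CHF 1,675.00
Interest: CHF 6,700.00 × ((1 + 0.006)^12 − 1) = CHF 6,700.00 × 0.0744242… = CHF 498.6419…
Total = CHF 6,700.00 + CHF 1,675.0000 + CHF 498.6419… = CHF 8,873.64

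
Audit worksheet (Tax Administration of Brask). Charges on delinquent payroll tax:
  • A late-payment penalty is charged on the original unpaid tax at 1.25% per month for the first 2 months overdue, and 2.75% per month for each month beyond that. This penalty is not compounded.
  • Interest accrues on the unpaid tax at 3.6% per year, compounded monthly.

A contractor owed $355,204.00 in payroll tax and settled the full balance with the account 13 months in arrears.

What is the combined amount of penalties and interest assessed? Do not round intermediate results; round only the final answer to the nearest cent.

$130,434.38

Penalty, months 1–2: 2 × 1.25% × $355,204.00 = $8,880.10
Penalty, months 3–13: 11 × 2.75% × $355,204.00 = $107,449.21
Interest (3.6%/yr ÷ 12 = 0.3%/month): $355,204.00 × ((1 + 0.003)^13 − 1) = $14,105.0728…
Penalties + interest = $116,329.3100 + $14,105.0728… = $130,434.38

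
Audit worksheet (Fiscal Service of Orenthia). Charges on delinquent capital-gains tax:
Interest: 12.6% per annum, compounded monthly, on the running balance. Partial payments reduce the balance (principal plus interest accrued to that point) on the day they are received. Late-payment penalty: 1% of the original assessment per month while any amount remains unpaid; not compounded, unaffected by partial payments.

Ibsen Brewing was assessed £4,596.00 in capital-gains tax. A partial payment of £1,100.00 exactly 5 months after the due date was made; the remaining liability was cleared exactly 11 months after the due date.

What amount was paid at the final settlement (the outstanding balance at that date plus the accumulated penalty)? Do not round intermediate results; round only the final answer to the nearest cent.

Monthly rate = 12.6% ÷ 12 = 1.05%
Balance at month 5: £4,596.0000 × (1 + 0.0105)^5 = £4,842.4106…
After £1,100.00 payment: £4,842.4106… − £1,100.00 = £3,742.4106…
Balance at month 11: £3,742.4106… × (1 + 0.0105)^6 = £3,984.4588…
Penalty: 11 × 1% × £4,596.00 = £505.56
Final settlement = outstanding balance + penalty = £3,984.4588… + £505.56 = £4,490.02

£4,490.02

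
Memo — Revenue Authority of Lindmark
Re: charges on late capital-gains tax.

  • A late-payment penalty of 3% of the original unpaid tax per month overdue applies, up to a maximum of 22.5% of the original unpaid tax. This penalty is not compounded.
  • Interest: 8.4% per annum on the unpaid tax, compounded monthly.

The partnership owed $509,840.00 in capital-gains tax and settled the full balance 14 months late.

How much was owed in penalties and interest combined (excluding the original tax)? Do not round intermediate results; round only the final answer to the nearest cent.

$167,016.59

Penalty (uncapped): 14 × 3% × $509,840.00 = $214,132.80; cap = 22.5% × $509,840.00 = $114,714.00 → penalty = $114,714.00
Interest (8.4%/yr ÷ 12 = 0.7%/month): $509,840.00 × ((1 + 0.007)^14 − 1) = $52,302.5938…
Penalties + interest = $114,714.0000 + $52,302.5938… = $167,016.59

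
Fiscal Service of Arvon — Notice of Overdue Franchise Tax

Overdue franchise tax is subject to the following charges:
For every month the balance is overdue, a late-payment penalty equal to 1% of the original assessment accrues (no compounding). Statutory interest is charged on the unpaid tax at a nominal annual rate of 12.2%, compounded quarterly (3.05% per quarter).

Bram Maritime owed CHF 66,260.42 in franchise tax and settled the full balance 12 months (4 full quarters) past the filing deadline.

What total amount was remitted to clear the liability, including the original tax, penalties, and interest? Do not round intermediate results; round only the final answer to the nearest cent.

Late-payment penalty = 1% × CHF 66,260.42 × 12 mo = CHF 7,951.25…
Interest: CHF 66,260.42 × ((1 + 0.0305)^4 − 1) = CHF 66,260.42 × 0.1276959… = CHF 8,461.1810…
Total = CHF 66,260.42 + CHF 7,951.2504 + CHF 8,461.1810… = CHF 82,672.85

CHF 82,672.85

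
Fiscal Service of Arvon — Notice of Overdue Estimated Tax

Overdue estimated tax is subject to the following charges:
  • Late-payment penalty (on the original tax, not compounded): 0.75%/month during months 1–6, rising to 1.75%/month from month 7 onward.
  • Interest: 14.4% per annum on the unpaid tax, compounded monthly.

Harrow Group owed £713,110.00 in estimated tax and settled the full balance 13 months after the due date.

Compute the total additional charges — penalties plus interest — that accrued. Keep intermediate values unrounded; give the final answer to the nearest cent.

Penalty, months 1–6: 6 × 0.75% × £713,110.00 = £32,089.95
Penalty, months 7–13: 7 × 1.75% × £713,110.00 = £87,355.98…
Interest (14.4%/yr ÷ 12 = 1.2%/month): £713,110.00 × ((1 + 0.012)^13 − 1) = £119,618.0410…
Penalties + interest = £119,445.9250 + £119,618.0410… = £239,063.97

£239,063.97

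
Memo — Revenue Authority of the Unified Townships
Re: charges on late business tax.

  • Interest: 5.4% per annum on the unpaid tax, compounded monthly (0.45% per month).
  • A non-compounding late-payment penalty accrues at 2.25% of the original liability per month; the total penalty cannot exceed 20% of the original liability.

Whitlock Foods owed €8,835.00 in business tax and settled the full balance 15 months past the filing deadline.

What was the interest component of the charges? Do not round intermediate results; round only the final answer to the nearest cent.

Interest: €8,835.00 × ((1 + 0.0045)^15 − 1) = €8,835.00 × 0.0696683… = €615.5192…

€615.52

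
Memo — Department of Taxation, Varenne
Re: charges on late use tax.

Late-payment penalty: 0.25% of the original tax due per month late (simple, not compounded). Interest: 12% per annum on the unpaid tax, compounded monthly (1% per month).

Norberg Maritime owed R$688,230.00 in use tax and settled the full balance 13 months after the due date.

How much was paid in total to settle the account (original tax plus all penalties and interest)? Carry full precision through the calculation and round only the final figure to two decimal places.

Late-payment penalty: 13 × 0.25% × R$688,230.00 = R$22,367.48…
Interest: R$688,230.00 × ((1 + 0.01)^13 − 1) = R$688,230.00 × 0.1380933… = R$95,039.9384…
Total = R$688,230.00 + R$22,367.4750 + R$95,039.9384… = R$805,637.41

R$805,637.41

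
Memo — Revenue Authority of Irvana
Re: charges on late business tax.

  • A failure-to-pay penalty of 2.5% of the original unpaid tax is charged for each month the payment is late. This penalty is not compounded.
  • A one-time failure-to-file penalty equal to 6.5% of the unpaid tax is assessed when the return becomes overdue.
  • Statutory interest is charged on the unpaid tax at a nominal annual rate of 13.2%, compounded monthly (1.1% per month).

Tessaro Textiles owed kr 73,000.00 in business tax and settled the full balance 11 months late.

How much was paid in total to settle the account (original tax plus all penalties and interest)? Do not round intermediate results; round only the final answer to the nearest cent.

kr 107,155.21

Failure-to-file penalty: 6.5% × kr 73,000.00 = kr 4,745.00
Failure-to-pay penalty: 11 × 2.5% × kr 73,000.00 = kr 20,075.00
Interest: kr 73,000.00 × ((1 + 0.011)^11 − 1) = kr 73,000.00 × 0.1278795… = kr 9,335.2051…
Total = kr 73,000.00 + kr 24,820.0000 + kr 9,335.2051… = kr 107,155.21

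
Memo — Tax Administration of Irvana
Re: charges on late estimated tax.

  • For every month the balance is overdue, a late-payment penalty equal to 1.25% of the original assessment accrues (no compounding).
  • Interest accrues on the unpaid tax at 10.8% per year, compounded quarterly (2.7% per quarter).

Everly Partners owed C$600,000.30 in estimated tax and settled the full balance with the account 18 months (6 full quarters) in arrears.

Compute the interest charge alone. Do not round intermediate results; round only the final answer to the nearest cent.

C$104,002.08

Interest: C$600,000.30 × ((1 + 0.027)^6 − 1) = C$600,000.30 × 0.1733367… = C$104,002.0829…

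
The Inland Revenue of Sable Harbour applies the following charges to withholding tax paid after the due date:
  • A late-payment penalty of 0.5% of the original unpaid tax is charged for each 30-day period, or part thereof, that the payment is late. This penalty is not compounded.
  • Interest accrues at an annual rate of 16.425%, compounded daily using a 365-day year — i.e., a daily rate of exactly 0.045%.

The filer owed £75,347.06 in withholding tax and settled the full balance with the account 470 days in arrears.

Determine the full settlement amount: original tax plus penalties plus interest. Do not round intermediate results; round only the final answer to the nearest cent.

Penalty periods: ⌈470/30⌉ = 16; penalty = 16 × 0.5% × £75,347.06 = £6,027.76…
Interest: £75,347.06 × ((1 + 0.00045)^470 − 1) = £75,347.06 × 0.23547119… = £17,742.0618…
Total = £75,347.06 + £6,027.7648 + £17,742.0618… = £99,116.89

£99,116.89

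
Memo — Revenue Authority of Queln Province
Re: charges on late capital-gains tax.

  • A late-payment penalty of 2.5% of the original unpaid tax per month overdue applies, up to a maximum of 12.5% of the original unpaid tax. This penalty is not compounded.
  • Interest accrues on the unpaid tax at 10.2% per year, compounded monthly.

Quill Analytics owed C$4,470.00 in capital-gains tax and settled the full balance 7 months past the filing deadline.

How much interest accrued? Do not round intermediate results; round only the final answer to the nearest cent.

C$272.84

Interest (10.2%/yr ÷ 12 = 0.85%/month): C$4,470.00 × ((1 + 0.0085)^7 − 1) = C$272.8440…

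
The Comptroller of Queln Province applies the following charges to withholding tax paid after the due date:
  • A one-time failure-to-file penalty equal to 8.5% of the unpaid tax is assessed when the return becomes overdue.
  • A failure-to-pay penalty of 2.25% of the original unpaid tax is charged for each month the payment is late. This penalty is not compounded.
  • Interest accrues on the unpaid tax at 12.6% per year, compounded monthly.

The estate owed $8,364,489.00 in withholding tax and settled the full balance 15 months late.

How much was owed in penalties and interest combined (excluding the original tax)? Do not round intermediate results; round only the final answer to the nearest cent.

$4,952,780.82

Failure-to-file penalty: 8.5% × $8,364,489.00 = $710,981.57…
Failure-to-pay penalty = 2.25% × $8,364,489.00 × 15 mo = $2,823,015.04…
Interest (12.6%/yr ÷ 12 = 1.05%/month): $8,364,489.00 × ((1 + 0.0105)^15 − 1) = $1,418,784.2152…
Penalties + interest = $3,533,996.6025 + $1,418,784.2152… = $4,952,780.82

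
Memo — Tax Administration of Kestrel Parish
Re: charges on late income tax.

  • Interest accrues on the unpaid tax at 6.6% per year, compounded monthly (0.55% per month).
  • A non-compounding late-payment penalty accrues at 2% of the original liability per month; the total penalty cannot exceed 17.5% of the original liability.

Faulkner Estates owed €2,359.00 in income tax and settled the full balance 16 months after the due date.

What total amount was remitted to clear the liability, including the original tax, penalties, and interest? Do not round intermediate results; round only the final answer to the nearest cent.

€2,988.20

Penalty (uncapped): 16 × 2% × €2,359.00 = €754.88; cap = 17.5% × €2,359.00 = €412.83… → penalty = €412.83…
Interest: €2,359.00 × ((1 + 0.0055)^16 − 1) = €2,359.00 × 0.0917249… = €216.3789…
Total = €2,359.00 + €412.8250 + €216.3789… = €2,988.20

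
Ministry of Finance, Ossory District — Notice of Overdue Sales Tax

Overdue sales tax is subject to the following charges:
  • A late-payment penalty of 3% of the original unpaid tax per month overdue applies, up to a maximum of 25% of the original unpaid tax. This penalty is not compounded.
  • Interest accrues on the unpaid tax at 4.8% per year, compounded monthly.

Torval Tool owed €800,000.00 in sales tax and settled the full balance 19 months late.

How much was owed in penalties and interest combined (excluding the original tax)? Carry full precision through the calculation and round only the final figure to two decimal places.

€263,039.22

Penalty (uncapped): 19 × 3% × €800,000.00 = €456,000.00; cap = 25% × €800,000.00 = €200,000.00 → penalty = €200,000.00
Interest (4.8%/yr ÷ 12 = 0.4%/month): €800,000.00 × ((1 + 0.004)^19 − 1) = €63,039.2162…
Penalties + interest = €200,000.0000 + €63,039.2162… = €263,039.22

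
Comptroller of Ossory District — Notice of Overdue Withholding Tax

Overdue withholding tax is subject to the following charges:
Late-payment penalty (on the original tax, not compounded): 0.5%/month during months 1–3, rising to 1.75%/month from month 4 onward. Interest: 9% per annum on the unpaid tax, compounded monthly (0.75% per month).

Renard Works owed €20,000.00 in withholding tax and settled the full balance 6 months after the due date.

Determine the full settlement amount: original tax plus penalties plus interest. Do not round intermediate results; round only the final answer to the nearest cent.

€22,267.04

Penalty, months 1–3: 3 × 0.5% × €20,000.00 = €300.00
Penalty, months 4–6: 3 × 1.75% × €20,000.00 = €1,050.00
Interest: €20,000.00 × ((1 + 0.0075)^6 − 1) = €20,000.00 × 0.0458522… = €917.0447…
Total = €20,000.00 + €1,350.0000 + €917.0447… = €22,267.04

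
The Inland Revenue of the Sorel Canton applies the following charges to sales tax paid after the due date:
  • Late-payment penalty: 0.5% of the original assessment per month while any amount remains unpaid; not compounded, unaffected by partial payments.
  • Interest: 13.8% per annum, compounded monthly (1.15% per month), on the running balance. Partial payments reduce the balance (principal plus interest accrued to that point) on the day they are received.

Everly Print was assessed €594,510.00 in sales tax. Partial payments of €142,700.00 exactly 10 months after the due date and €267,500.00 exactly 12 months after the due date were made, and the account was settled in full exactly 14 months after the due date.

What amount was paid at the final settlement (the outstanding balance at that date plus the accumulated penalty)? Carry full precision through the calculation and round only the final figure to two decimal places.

€316,270.18

Balance at month 10: €594,510.0000 × (1 + 0.0115)^10 = €666,527.4427…
After €142,700.00 payment: €666,527.4427… − €142,700.00 = €523,827.4427…
Balance at month 12: €523,827.4427… × (1 + 0.0115)^2 = €535,944.7501…
After €267,500.00 payment: €535,944.7501… − €267,500.00 = €268,444.7501…
Balance at month 14: €268,444.7501… × (1 + 0.0115)^2 = €274,654.4811…
Penalty: 14 × 0.5% × €594,510.00 = €41,615.70
Final settlement = outstanding balance + penalty = €274,654.4811… + €41,615.70 = €316,270.18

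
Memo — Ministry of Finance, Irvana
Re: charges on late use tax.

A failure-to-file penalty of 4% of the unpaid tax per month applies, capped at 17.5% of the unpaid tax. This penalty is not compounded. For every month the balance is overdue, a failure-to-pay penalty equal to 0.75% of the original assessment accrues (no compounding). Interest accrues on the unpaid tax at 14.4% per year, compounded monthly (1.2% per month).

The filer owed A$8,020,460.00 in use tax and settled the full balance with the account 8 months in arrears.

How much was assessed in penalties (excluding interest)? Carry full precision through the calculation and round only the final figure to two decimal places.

A$1,884,808.10

Failure-to-file: 8 × 4% × A$8,020,460.00 = A$2,566,547.20, capped at 17.5% × A$8,020,460.00 = A$1,403,580.50
Failure-to-pay penalty = 0.75% × A$8,020,460.00 × 8 mo = A$481,227.60
Total penalty = A$1,403,580.50 + A$481,227.60 = A$1,884,808.10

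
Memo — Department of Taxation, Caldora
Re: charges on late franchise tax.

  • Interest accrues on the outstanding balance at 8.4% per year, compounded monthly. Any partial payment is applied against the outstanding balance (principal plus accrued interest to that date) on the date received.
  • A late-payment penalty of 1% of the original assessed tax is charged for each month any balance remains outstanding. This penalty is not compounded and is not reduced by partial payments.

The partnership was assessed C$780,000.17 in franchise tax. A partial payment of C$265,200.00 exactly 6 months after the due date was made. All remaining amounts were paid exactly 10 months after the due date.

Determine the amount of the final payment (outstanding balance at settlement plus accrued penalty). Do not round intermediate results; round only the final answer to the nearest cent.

C$641,648.67

Monthly rate = 8.4% ÷ 12 = 0.7%
Balance at month 6: C$780,000.1700 × (1 + 0.007)^6 = C$813,338.8562…
After C$265,200.00 payment: C$813,338.8562… − C$265,200.00 = C$548,138.8562…
Balance at month 10: C$548,138.8562… × (1 + 0.007)^4 = C$563,648.6504…
Penalty: 10 × 1% × C$780,000.17 = C$78,000.02…
Final settlement = outstanding balance + penalty = C$563,648.6504… + C$78,000.02… = C$641,648.67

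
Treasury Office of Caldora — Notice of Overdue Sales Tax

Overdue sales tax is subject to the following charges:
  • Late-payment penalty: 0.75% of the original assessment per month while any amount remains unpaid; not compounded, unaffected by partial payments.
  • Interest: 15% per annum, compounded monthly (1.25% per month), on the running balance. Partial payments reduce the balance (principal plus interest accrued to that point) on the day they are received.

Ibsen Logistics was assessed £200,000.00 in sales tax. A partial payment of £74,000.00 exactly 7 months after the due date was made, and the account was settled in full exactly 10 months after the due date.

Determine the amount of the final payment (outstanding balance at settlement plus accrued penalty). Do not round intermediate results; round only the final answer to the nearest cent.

Balance at month 7: £200,000.0000 × (1 + 0.0125)^7 = £218,170.0941…
After £74,000.00 payment: £218,170.0941… − £74,000.00 = £144,170.0941…
Balance at month 10: £144,170.0941… × (1 + 0.0125)^3 = £149,644.3339…
Penalty: 10 × 0.75% × £200,000.00 = £15,000.00
Final settlement = outstanding balance + penalty = £149,644.3339… + £15,000.00 = £164,644.33

£164,644.33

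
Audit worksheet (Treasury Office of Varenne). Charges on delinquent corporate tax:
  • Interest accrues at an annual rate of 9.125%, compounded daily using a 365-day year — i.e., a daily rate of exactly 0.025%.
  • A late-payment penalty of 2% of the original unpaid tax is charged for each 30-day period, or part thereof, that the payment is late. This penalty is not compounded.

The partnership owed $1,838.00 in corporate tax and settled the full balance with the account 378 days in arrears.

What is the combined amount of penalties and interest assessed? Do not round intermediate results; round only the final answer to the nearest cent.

Penalty periods: ⌈378/30⌉ = 13; penalty = 13 × 2% × $1,838.00 = $477.88
Interest: $1,838.00 × ((1 + 0.00025)^378 − 1) = $1,838.00 × 0.09909618… = $182.1388…
Penalties + interest = $477.8800 + $182.1388… = $660.02

$660.02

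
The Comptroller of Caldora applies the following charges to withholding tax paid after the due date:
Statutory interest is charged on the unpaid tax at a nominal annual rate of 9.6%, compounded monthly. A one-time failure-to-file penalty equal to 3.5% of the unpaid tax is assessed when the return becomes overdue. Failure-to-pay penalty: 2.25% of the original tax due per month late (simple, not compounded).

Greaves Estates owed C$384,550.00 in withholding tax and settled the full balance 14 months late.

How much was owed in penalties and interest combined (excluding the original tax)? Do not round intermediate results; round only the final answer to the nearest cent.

C$179,974.99

Failure-to-file penalty: 3.5% × C$384,550.00 = C$13,459.25
Failure-to-pay penalty: 14 × 2.25% × C$384,550.00 = C$121,133.25
Interest (9.6%/yr ÷ 12 = 0.8%/month): C$384,550.00 × ((1 + 0.008)^14 − 1) = C$45,382.4892…
Penalties + interest = C$134,592.5000 + C$45,382.4892… = C$179,974.99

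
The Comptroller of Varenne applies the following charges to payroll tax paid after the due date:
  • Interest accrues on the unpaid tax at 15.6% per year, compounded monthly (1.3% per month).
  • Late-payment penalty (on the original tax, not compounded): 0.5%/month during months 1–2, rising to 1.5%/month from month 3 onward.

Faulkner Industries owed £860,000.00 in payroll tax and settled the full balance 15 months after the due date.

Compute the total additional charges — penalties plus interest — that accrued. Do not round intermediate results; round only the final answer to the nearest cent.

£360,154.89

Penalty, months 1–2: 2 × 0.5% × £860,000.00 = £8,600.00
Penalty, months 3–15: 13 × 1.5% × £860,000.00 = £167,700.00
Interest: £860,000.00 × ((1 + 0.013)^15 − 1) = £860,000.00 × 0.2137848… = £183,854.8939…
Penalties + interest = £176,300.0000 + £183,854.8939… = £360,154.89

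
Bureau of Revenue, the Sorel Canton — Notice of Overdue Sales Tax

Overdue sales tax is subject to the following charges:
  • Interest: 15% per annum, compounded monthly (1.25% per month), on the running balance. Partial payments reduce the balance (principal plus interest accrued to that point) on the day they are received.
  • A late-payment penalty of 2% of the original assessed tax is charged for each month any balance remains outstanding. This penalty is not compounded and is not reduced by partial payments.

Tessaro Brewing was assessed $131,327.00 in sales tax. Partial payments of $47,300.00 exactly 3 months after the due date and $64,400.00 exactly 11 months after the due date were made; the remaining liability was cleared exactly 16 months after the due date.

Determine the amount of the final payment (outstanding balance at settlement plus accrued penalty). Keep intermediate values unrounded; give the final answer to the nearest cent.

Balance at month 3: $131,327.0000 × (1 + 0.0125)^3 = $136,313.5785…
After $47,300.00 payment: $136,313.5785… − $47,300.00 = $89,013.5785…
Balance at month 11: $89,013.5785… × (1 + 0.0125)^8 = $98,314.2603…
After $64,400.00 payment: $98,314.2603… − $64,400.00 = $33,914.2603…
Balance at month 16: $33,914.2603… × (1 + 0.0125)^5 = $36,087.5591…
Penalty: 16 × 2% × $131,327.00 = $42,024.64
Final settlement = outstanding balance + penalty = $36,087.5591… + $42,024.64 = $78,112.20

$78,112.20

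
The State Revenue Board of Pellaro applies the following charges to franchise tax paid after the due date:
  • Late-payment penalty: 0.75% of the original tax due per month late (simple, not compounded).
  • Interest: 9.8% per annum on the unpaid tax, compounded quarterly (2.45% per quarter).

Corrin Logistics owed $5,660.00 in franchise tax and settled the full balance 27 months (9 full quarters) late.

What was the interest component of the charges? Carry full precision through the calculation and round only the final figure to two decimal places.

$1,377.59

Interest: $5,660.00 × ((1 + 0.0245)^9 − 1) = $5,660.00 × 0.2433908… = $1,377.5922…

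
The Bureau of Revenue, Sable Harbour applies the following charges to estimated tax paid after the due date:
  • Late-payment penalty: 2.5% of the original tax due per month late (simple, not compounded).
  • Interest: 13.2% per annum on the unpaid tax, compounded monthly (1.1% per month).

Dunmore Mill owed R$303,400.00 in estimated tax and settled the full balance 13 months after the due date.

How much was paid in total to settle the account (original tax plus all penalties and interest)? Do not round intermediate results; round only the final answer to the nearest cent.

Late-payment penalty: 13 × 2.5% × R$303,400.00 = R$98,605.00
Interest: R$303,400.00 × ((1 + 0.011)^13 − 1) = R$303,400.00 × 0.1528293… = R$46,368.4232…
Total = R$303,400.00 + R$98,605.0000 + R$46,368.4232… = R$448,373.42

R$448,373.42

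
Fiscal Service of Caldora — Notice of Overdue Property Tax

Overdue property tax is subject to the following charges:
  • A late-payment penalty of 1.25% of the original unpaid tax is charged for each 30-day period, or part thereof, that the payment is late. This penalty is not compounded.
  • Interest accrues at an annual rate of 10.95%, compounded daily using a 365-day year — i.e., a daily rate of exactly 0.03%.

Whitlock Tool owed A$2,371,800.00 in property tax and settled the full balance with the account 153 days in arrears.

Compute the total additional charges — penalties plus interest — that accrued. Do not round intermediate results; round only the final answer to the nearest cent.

A$289,270.66

Penalty periods: ⌈153/30⌉ = 6; penalty = 6 × 1.25% × A$2,371,800.00 = A$177,885.00
Interest: A$2,371,800.00 × ((1 + 0.0003)^153 − 1) = A$2,371,800.00 × 0.04696250… = A$111,385.6618…
Penalties + interest = A$177,885.0000 + A$111,385.6618… = A$289,270.66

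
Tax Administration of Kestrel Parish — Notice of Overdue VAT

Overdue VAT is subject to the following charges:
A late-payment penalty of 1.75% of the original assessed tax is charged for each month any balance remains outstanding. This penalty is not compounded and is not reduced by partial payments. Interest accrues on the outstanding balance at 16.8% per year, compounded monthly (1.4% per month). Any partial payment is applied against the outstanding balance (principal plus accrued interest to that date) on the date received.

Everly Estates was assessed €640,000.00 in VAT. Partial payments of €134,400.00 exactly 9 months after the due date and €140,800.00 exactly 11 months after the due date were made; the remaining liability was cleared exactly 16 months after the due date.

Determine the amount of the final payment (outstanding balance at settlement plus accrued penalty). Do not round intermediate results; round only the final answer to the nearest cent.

€679,569.20

Balance at month 9: €640,000.0000 × (1 + 0.014)^9 = €725,306.4991…
After €134,400.00 payment: €725,306.4991… − €134,400.00 = €590,906.4991…
Balance at month 11: €590,906.4991… × (1 + 0.014)^2 = €607,567.6987…
After €140,800.00 payment: €607,567.6987… − €140,800.00 = €466,767.6987…
Balance at month 16: €466,767.6987… × (1 + 0.014)^5 = €500,369.2003…
Penalty: 16 × 1.75% × €640,000.00 = €179,200.00
Final settlement = outstanding balance + penalty = €500,369.2003… + €179,200.00 = €679,569.20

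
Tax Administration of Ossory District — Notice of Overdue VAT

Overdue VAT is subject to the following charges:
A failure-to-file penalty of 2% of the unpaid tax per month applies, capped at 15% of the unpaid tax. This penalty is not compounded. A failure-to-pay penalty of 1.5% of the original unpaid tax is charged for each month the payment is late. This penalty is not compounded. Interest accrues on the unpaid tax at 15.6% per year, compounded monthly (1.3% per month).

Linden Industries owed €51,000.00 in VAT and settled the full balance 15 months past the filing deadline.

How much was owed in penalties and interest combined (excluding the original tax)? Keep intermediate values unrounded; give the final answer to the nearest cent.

Failure-to-file: 15 × 2% × €51,000.00 = €15,300.00, capped at 15% × €51,000.00 = €7,650.00
Failure-to-pay penalty: 15 × 1.5% × €51,000.00 = €11,475.00
Interest: €51,000.00 × ((1 + 0.013)^15 − 1) = €51,000.00 × 0.2137848… = €10,903.0228…
Penalties + interest = €19,125.0000 + €10,903.0228… = €30,028.02

€30,028.02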